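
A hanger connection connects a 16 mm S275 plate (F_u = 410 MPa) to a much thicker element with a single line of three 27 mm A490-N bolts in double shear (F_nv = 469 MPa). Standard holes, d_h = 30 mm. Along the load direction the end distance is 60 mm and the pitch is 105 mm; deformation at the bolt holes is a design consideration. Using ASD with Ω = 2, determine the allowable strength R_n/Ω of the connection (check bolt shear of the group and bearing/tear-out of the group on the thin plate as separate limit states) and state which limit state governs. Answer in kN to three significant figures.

602 kN (bearing governs)

Bolt shear: A_b = π·27²/4 = 572.6 mm²; R_n = 469 × 572.6 × 3 × 2 / 1000 = 1611 kN → 1611 / 2 = 806 kN.
Bearing (1.2 l_c t F_u ≤ 2.4 d t F_u): upper limit = 2.4·27·16·410 / 1000 = 425.1 kN.
  Edge l_c = 60 − 30/2 = 45 → r_n = 354.2 kN; interior l_c = 105 − 30 = 75 → r_n = 425.1 kN.
  R_n,bearing = 1·354.2 + 2·425.1 = 1204 kN → 1204 / 2 = 602 kN.
Bearing governs: 602 kN.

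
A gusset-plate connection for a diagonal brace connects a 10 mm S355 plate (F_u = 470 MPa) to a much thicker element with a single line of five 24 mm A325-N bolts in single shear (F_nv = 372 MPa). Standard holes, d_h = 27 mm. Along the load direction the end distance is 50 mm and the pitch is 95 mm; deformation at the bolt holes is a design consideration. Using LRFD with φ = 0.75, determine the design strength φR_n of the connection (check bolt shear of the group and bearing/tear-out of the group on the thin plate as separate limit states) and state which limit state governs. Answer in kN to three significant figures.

631 kN (bolt shear governs)

Bolt shear: A_b = π·24²/4 = 452.4 mm²; R_n = 372 × 452.4 × 5 × 1 / 1000 = 841.4 kN → 0.75 × 841.4 = 631 kN.
Bearing (1.2 l_c t F_u ≤ 2.4 d t F_u): upper limit = 2.4·24·10·470 / 1000 = 270.7 kN.
  Edge l_c = 50 − 27/2 = 36.5 → r_n = 205.9 kN; interior l_c = 95 − 27 = 68 → r_n = 270.7 kN.
  R_n,bearing = 1·205.9 + 4·270.7 = 1289 kN → 0.75 × 1289 = 967 kN.
Bolt shear governs: 631 kN.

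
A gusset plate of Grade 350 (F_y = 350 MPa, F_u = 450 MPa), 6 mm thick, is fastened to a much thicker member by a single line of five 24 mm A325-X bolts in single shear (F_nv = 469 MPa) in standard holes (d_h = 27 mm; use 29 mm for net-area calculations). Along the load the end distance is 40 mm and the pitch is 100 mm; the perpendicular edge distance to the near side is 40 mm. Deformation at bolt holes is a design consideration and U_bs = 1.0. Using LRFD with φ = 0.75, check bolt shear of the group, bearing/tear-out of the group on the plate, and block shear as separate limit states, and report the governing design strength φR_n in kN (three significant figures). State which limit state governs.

Bolt shear: A_b = π·24²/4 = 452.4 mm²; R_n = 469 × 452.4 × 5 × 1 / 1000 = 1061 kN → 0.75 × 1061 = 796 kN.
Bearing: edge l_c = 26.5, r_n = 85.86 kN; interior l_c = 73, r_n = 155.5 kN; R_n = 85.86 + 4·155.5 = 707.9 kN → 531 kN.
Block shear: A_gv = 2640, A_nv = 1857, A_nt = 153 mm²; R_n = min(0.6F_uA_nv, 0.6F_yA_gv) + U_bs·F_u·A_nt = 570.2 kN → 428 kN.
Block shear governs: 428 kN.

428 kN (block shear governs)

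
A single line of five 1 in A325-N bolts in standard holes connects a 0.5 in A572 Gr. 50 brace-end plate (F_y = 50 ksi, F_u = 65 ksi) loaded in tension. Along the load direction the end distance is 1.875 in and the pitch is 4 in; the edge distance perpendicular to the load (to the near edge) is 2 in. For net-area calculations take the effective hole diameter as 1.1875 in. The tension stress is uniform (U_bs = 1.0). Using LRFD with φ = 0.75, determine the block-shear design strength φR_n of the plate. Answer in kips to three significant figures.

Shear plane L_v = 1.875 + 4·4 = 17.88 in; A_gv = 17.88 × 0.5 = 8.938 in².
A_nv = (17.88 − 4.5·1.1875) × 0.5 = 6.266 in².
A_nt = (2 − 0.5·1.1875) × 0.5 = 0.7031 in².
0.6 F_u A_nv = 244.4 kips; 0.6 F_y A_gv = 268.1 kips → shear rupture governs the shear term.
R_n = 244.4 + 1.0 × 65 × 0.7031 = 290.1 kips.
Design strength φR_n = 0.75 × 290.1 = 218 kips.

218 kips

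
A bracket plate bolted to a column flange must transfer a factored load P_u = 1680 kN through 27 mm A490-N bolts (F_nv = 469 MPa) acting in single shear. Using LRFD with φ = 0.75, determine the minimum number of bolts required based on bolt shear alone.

A_b = π·27²/4 = 572.6 mm².
Per-bolt design strength φR_n = 0.75 × 469 × 572.6 × 1 / 1000 = 201.4 kN.
n ≥ 1680 / 201.4 = 8.342 → use 9 bolts.

9 bolts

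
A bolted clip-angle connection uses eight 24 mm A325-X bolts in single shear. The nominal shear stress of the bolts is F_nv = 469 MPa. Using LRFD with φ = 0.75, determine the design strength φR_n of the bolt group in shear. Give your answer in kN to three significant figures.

A_b = π × 24² / 4 = 452.4 mm².
R_n = F_nv · A_b · n · n_s = 469 × 452.4 × 8 × 1 / 1000 = 1697 kN.
Design strength φR_n = 0.75 × 1697 = 1270 kN.

1270 kN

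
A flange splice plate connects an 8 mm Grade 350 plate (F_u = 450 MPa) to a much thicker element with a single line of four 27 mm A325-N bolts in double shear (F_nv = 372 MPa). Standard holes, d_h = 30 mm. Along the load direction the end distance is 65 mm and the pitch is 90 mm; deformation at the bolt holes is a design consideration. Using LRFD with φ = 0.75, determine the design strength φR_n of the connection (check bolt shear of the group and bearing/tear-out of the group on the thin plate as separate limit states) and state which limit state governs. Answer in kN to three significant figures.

Bolt shear: A_b = π·27²/4 = 572.6 mm²; R_n = 372 × 572.6 × 4 × 2 / 1000 = 1704 kN → 0.75 × 1704 = 1280 kN.
Bearing (1.2 l_c t F_u ≤ 2.4 d t F_u): upper limit = 2.4·27·8·450 / 1000 = 233.3 kN.
  Edge l_c = 65 − 30/2 = 50 → r_n = 216 kN; interior l_c = 90 − 30 = 60 → r_n = 233.3 kN.
  R_n,bearing = 1·216 + 3·233.3 = 915.8 kN → 0.75 × 915.8 = 687 kN.
Bearing governs: 687 kN.

687 kN (bearing governs)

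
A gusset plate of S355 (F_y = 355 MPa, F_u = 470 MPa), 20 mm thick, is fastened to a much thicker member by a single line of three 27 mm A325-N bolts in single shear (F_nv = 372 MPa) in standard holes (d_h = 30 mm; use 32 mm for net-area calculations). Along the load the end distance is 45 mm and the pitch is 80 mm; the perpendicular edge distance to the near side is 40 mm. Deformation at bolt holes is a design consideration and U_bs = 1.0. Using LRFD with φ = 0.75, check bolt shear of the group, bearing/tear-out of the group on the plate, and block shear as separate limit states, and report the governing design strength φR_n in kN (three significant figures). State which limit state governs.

Bolt shear: A_b = π·27²/4 = 572.6 mm²; R_n = 372 × 572.6 × 3 × 1 / 1000 = 639 kN → 0.75 × 639 = 479 kN.
Bearing: edge l_c = 30, r_n = 338.4 kN; interior l_c = 50, r_n = 564 kN; R_n = 338.4 + 2·564 = 1466 kN → 1100 kN.
Block shear: A_gv = 4100, A_nv = 2500, A_nt = 480 mm²; R_n = min(0.6F_uA_nv, 0.6F_yA_gv) + U_bs·F_u·A_nt = 930.6 kN → 698 kN.
Bolt shear governs: 479 kN.

479 kN (bolt shear governs)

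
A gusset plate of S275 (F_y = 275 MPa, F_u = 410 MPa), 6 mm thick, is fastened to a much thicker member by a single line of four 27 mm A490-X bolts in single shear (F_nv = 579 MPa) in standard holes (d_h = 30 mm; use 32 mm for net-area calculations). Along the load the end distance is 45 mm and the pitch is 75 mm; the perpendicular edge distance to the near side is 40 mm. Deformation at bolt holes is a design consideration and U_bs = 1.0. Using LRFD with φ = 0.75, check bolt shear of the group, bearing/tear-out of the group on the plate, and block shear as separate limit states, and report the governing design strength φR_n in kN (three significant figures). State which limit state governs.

Bolt shear: A_b = π·27²/4 = 572.6 mm²; R_n = 579 × 572.6 × 4 × 1 / 1000 = 1326 kN → 0.75 × 1326 = 995 kN.
Bearing: edge l_c = 30, r_n = 88.56 kN; interior l_c = 45, r_n = 132.8 kN; R_n = 88.56 + 3·132.8 = 487.1 kN → 365 kN.
Block shear: A_gv = 1620, A_nv = 948, A_nt = 144 mm²; R_n = min(0.6F_uA_nv, 0.6F_yA_gv) + U_bs·F_u·A_nt = 292.2 kN → 219 kN.
Block shear governs: 219 kN.

219 kN (block shear governs)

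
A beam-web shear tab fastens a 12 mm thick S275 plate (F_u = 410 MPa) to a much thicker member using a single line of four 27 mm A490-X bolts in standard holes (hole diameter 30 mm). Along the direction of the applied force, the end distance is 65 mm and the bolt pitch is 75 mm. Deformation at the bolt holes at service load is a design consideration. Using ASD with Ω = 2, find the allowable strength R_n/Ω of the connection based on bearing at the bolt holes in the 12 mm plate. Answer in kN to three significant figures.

546 kN

Per bolt r_n = 1.2 l_c t F_u ≤ 2.4 d t F_u; upper limit = 2.4 × 27 × 12 × 410 / 1000 = 318.8 kN.
Edge bolt: l_c = 65 − 30/2 = 50 mm → 1.2 × 50 × 12 × 410 / 1000 = 295.2 → r_n = 295.2 kN.
Interior bolts: l_c = 75 − 30 = 45 mm → 1.2 × 45 × 12 × 410 / 1000 = 265.7 → r_n = 265.7 kN.
R_n = 1 × 295.2 + 3 × 265.7 = 1092 kN.
Allowable strength R_n/Ω = 1092 / 2 = 546 kN.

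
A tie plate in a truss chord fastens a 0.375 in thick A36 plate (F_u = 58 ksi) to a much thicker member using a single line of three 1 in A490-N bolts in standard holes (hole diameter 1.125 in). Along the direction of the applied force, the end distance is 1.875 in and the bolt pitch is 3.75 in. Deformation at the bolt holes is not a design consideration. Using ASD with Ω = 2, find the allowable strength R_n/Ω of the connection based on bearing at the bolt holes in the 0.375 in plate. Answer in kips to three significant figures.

Per bolt r_n = 1.5 l_c t F_u ≤ 3.0 d t F_u; upper limit = 3.0 × 1 × 0.375 × 58 = 65.25 kips.
Edge bolt: l_c = 1.875 − 1.125/2 = 1.312 in → 1.5 × 1.312 × 0.375 × 58 = 42.82 → r_n = 42.82 kips.
Interior bolts: l_c = 3.75 − 1.125 = 2.625 in → 1.5 × 2.625 × 0.375 × 58 = 85.64 → r_n = 65.25 kips.
R_n = 1 × 42.82 + 2 × 65.25 = 173.3 kips.
Allowable strength R_n/Ω = 173.3 / 2 = 86.7 kips.

86.7 kips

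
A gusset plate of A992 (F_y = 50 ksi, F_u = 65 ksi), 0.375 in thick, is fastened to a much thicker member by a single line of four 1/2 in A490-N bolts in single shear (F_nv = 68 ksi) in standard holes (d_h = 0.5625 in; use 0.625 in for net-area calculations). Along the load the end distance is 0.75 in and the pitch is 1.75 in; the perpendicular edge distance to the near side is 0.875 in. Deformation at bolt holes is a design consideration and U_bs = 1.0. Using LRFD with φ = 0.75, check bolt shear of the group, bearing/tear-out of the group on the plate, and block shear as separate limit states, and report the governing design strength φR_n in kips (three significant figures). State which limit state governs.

Bolt shear: A_b = π·0.5²/4 = 0.1963 in²; R_n = 68 × 0.1963 × 4 × 1 = 53.41 kips → 0.75 × 53.41 = 40.1 kips.
Bearing: edge l_c = 0.4688, r_n = 13.71 kips; interior l_c = 1.188, r_n = 29.25 kips; R_n = 13.71 + 3·29.25 = 101.5 kips → 76.1 kips.
Block shear: A_gv = 2.25, A_nv = 1.43, A_nt = 0.2109 in²; R_n = min(0.6F_uA_nv, 0.6F_yA_gv) + U_bs·F_u·A_nt = 69.47 kips → 52.1 kips.
Bolt shear governs: 40.1 kips.

40.1 kips (bolt shear governs)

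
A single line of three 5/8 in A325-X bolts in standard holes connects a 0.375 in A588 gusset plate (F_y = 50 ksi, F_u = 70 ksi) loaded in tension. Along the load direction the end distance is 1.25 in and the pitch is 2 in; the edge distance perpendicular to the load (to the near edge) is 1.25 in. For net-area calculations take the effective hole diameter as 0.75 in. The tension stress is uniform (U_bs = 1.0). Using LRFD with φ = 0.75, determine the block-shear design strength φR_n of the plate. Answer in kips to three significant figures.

57.1 kips

Shear plane L_v = 1.25 + 2·2 = 5.25 in; A_gv = 5.25 × 0.375 = 1.969 in².
A_nv = (5.25 − 2.5·0.75) × 0.375 = 1.266 in².
A_nt = (1.25 − 0.5·0.75) × 0.375 = 0.3281 in².
0.6 F_u A_nv = 53.16 kips; 0.6 F_y A_gv = 59.06 kips → shear rupture governs the shear term.
R_n = 53.16 + 1.0 × 70 × 0.3281 = 76.12 kips.
Design strength φR_n = 0.75 × 76.12 = 57.1 kips.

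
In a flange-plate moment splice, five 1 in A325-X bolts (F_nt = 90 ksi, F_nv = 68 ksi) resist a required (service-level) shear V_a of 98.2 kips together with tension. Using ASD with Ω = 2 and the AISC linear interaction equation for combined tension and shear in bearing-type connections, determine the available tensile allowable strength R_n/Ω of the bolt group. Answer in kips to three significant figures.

A_b = π·1²/4 = 0.7854 in²; f_rv = 98.2 / (5 × 0.7854) = 25.01 ksi.
F'_nt = 1.3 F_nt − (Ω F_nt / F_nv) f_rv = 1.3·90 − (2·90/68)·25.01 = 50.81 ksi, capped at F_nt → F'_nt = 50.81 ksi.
R_n = F'_nt · A_b · n = 50.81 × 0.7854 × 5 = 199.5 kips.
Allowable strength R_n/Ω = 199.5 / 2 = 99.8 kips.

99.8 kips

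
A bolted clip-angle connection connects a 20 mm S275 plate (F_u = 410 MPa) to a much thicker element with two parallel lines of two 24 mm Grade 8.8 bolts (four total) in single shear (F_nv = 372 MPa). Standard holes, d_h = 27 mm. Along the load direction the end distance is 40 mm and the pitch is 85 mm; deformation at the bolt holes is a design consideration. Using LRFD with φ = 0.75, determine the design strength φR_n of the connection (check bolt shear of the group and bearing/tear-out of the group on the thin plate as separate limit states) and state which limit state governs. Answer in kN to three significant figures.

505 kN (bolt shear governs)

Bolt shear: A_b = π·24²/4 = 452.4 mm²; R_n = 372 × 452.4 × 4 × 1 / 1000 = 673.2 kN → 0.75 × 673.2 = 505 kN.
Bearing (1.2 l_c t F_u ≤ 2.4 d t F_u): upper limit = 2.4·24·20·410 / 1000 = 472.3 kN.
  Edge l_c = 40 − 27/2 = 26.5 → r_n = 260.8 kN; interior l_c = 85 − 27 = 58 → r_n = 472.3 kN.
  R_n,bearing = 2·260.8 + 2·472.3 = 1466 kN → 0.75 × 1466 = 1100 kN.
Bolt shear governs: 505 kN.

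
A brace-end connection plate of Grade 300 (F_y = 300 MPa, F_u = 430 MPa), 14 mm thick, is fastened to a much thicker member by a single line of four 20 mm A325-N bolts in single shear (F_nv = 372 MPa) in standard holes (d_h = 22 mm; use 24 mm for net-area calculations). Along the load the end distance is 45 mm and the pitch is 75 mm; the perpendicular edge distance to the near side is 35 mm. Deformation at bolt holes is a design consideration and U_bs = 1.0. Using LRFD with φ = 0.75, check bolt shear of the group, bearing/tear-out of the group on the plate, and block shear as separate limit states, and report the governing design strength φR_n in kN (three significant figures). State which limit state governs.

Bolt shear: A_b = π·20²/4 = 314.2 mm²; R_n = 372 × 314.2 × 4 × 1 / 1000 = 467.5 kN → 0.75 × 467.5 = 351 kN.
Bearing: edge l_c = 34, r_n = 245.6 kN; interior l_c = 53, r_n = 289 kN; R_n = 245.6 + 3·289 = 1112 kN → 834 kN.
Block shear: A_gv = 3780, A_nv = 2604, A_nt = 322 mm²; R_n = min(0.6F_uA_nv, 0.6F_yA_gv) + U_bs·F_u·A_nt = 810.3 kN → 608 kN.
Bolt shear governs: 351 kN.

351 kN (bolt shear governs)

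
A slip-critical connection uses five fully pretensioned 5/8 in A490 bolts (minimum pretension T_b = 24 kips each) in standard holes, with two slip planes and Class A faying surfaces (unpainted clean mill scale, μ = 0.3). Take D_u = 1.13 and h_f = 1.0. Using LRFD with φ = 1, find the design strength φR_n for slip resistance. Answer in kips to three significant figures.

81.4 kips

R_n = μ · D_u · h_f · T_b · n_s · n_b = 0.3 × 1.13 × 1.0 × 24 × 2 × 5 = 81.36 kips.
Design strength φR_n = 1 × 81.36 = 81.4 kips.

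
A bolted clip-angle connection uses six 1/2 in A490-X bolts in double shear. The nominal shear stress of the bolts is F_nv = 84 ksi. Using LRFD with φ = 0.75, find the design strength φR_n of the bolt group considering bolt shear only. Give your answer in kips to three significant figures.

148 kips

A_b = π × 0.5² / 4 = 0.1963 in².
R_n = F_nv · A_b · n · n_s = 84 × 0.1963 × 6 × 2 = 197.9 kips.
Design strength φR_n = 0.75 × 197.9 = 148 kips.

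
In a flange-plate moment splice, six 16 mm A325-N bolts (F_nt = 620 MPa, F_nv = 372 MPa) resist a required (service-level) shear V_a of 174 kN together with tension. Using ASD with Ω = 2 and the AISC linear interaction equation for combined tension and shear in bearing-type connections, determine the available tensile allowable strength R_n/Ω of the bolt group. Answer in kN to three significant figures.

A_b = π·16²/4 = 201.1 mm²; f_rv = 174 × 1000 / (6 × 201.1) = 144.2 MPa.
F'_nt = 1.3 F_nt − (Ω F_nt / F_nv) f_rv = 1.3·620 − (2·620/372)·144.2 = 325.2 MPa, capped at F_nt → F'_nt = 325.2 MPa.
R_n = F'_nt · A_b · n = 325.2 × 201.1 × 6 / 1000 = 392.3 kN.
Allowable strength R_n/Ω = 392.3 / 2 = 196 kN.

196 kN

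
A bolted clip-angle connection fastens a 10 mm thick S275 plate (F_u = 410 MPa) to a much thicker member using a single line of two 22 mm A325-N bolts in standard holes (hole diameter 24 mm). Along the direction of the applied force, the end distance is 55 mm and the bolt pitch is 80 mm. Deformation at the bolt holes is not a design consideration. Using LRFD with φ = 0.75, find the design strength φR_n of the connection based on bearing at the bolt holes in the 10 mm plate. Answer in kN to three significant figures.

401 kN

Per bolt r_n = 1.5 l_c t F_u ≤ 3.0 d t F_u; upper limit = 3.0 × 22 × 10 × 410 / 1000 = 270.6 kN.
Edge bolt: l_c = 55 − 24/2 = 43 mm → 1.5 × 43 × 10 × 410 / 1000 = 264.4 → r_n = 264.4 kN.
Interior bolts: l_c = 80 − 24 = 56 mm → 1.5 × 56 × 10 × 410 / 1000 = 344.4 → r_n = 270.6 kN.
R_n = 1 × 264.4 + 1 × 270.6 = 535 kN.
Design strength φR_n = 0.75 × 535 = 401 kN.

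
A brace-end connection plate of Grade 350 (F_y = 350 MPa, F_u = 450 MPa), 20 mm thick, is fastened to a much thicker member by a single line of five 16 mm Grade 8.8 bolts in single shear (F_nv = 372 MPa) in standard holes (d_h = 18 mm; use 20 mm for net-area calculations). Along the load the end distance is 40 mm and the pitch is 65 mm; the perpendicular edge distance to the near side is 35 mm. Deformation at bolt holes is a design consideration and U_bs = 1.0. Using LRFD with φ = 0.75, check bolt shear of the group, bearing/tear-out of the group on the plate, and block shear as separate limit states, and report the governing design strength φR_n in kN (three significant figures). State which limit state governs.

Bolt shear: A_b = π·16²/4 = 201.1 mm²; R_n = 372 × 201.1 × 5 × 1 / 1000 = 374 kN → 0.75 × 374 = 280 kN.
Bearing: edge l_c = 31, r_n = 334.8 kN; interior l_c = 47, r_n = 345.6 kN; R_n = 334.8 + 4·345.6 = 1717 kN → 1290 kN.
Block shear: A_gv = 6000, A_nv = 4200, A_nt = 500 mm²; R_n = min(0.6F_uA_nv, 0.6F_yA_gv) + U_bs·F_u·A_nt = 1359 kN → 1020 kN.
Bolt shear governs: 280 kN.

280 kN (bolt shear governs)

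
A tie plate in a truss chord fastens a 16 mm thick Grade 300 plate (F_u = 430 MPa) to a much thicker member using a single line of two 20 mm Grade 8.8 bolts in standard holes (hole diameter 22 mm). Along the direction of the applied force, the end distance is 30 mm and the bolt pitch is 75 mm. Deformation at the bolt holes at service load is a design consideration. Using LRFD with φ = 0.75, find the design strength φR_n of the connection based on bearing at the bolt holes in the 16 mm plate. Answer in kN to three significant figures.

Per bolt r_n = 1.2 l_c t F_u ≤ 2.4 d t F_u; upper limit = 2.4 × 20 × 16 × 430 / 1000 = 330.2 kN.
Edge bolt: l_c = 30 − 22/2 = 19 mm → 1.2 × 19 × 16 × 430 / 1000 = 156.9 → r_n = 156.9 kN.
Interior bolts: l_c = 75 − 22 = 53 mm → 1.2 × 53 × 16 × 430 / 1000 = 437.6 → r_n = 330.2 kN.
R_n = 1 × 156.9 + 1 × 330.2 = 487.1 kN.
Design strength φR_n = 0.75 × 487.1 = 365 kN.

365 kN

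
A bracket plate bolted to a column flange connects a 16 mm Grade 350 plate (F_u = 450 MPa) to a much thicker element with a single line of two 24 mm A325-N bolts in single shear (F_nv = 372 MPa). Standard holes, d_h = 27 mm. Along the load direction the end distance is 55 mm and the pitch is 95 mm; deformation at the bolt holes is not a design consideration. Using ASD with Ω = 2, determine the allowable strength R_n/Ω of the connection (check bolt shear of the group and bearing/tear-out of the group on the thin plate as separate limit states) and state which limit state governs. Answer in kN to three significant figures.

168 kN (bolt shear governs)

Bolt shear: A_b = π·24²/4 = 452.4 mm²; R_n = 372 × 452.4 × 2 × 1 / 1000 = 336.6 kN → 336.6 / 2 = 168 kN.
Bearing (1.5 l_c t F_u ≤ 3.0 d t F_u): upper limit = 3.0·24·16·450 / 1000 = 518.4 kN.
  Edge l_c = 55 − 27/2 = 41.5 → r_n = 448.2 kN; interior l_c = 95 − 27 = 68 → r_n = 518.4 kN.
  R_n,bearing = 1·448.2 + 1·518.4 = 966.6 kN → 966.6 / 2 = 483 kN.
Bolt shear governs: 168 kN.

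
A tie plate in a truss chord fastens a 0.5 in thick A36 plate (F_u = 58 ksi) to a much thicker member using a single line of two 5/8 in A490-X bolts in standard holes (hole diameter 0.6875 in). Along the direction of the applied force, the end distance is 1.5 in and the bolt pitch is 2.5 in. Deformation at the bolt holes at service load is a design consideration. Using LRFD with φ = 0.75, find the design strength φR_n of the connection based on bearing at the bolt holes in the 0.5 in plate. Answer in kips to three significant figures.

62.8 kips

Per bolt r_n = 1.2 l_c t F_u ≤ 2.4 d t F_u; upper limit = 2.4 × 0.625 × 0.5 × 58 = 43.5 kips.
Edge bolt: l_c = 1.5 − 0.6875/2 = 1.156 in → 1.2 × 1.156 × 0.5 × 58 = 40.24 → r_n = 40.24 kips.
Interior bolts: l_c = 2.5 − 0.6875 = 1.812 in → 1.2 × 1.812 × 0.5 × 58 = 63.07 → r_n = 43.5 kips.
R_n = 1 × 40.24 + 1 × 43.5 = 83.74 kips.
Design strength φR_n = 0.75 × 83.74 = 62.8 kips.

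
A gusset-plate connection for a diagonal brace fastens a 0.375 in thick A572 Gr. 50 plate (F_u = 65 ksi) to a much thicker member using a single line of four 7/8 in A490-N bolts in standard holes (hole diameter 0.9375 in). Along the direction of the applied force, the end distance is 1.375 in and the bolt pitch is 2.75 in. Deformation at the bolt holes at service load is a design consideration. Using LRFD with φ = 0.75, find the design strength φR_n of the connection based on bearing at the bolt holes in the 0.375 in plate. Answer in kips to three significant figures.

135 kips

Per bolt r_n = 1.2 l_c t F_u ≤ 2.4 d t F_u; upper limit = 2.4 × 0.875 × 0.375 × 65 = 51.19 kips.
Edge bolt: l_c = 1.375 − 0.9375/2 = 0.9062 in → 1.2 × 0.9062 × 0.375 × 65 = 26.51 → r_n = 26.51 kips.
Interior bolts: l_c = 2.75 − 0.9375 = 1.812 in → 1.2 × 1.812 × 0.375 × 65 = 53.02 → r_n = 51.19 kips.
R_n = 1 × 26.51 + 3 × 51.19 = 180.1 kips.
Design strength φR_n = 0.75 × 180.1 = 135 kips.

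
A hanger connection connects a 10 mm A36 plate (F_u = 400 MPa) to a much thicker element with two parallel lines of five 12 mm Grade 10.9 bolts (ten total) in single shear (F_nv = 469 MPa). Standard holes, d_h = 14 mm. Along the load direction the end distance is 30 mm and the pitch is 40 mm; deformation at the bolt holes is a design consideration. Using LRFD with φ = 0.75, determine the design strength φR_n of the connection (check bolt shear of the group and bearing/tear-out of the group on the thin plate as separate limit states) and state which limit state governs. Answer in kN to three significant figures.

Bolt shear: A_b = π·12²/4 = 113.1 mm²; R_n = 469 × 113.1 × 10 × 1 / 1000 = 530.4 kN → 0.75 × 530.4 = 398 kN.
Bearing (1.2 l_c t F_u ≤ 2.4 d t F_u): upper limit = 2.4·12·10·400 / 1000 = 115.2 kN.
  Edge l_c = 30 − 14/2 = 23 → r_n = 110.4 kN; interior l_c = 40 − 14 = 26 → r_n = 115.2 kN.
  R_n,bearing = 2·110.4 + 8·115.2 = 1142 kN → 0.75 × 1142 = 857 kN.
Bolt shear governs: 398 kN.

398 kN (bolt shear governs)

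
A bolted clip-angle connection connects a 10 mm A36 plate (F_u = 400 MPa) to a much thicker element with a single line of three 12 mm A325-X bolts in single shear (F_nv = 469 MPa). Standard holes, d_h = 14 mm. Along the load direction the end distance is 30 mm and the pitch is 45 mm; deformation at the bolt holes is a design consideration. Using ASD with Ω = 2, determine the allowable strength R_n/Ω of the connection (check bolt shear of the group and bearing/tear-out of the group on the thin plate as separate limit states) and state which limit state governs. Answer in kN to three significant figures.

Bolt shear: A_b = π·12²/4 = 113.1 mm²; R_n = 469 × 113.1 × 3 × 1 / 1000 = 159.1 kN → 159.1 / 2 = 79.6 kN.
Bearing (1.2 l_c t F_u ≤ 2.4 d t F_u): upper limit = 2.4·12·10·400 / 1000 = 115.2 kN.
  Edge l_c = 30 − 14/2 = 23 → r_n = 110.4 kN; interior l_c = 45 − 14 = 31 → r_n = 115.2 kN.
  R_n,bearing = 1·110.4 + 2·115.2 = 340.8 kN → 340.8 / 2 = 170 kN.
Bolt shear governs: 79.6 kN.

79.6 kN (bolt shear governs)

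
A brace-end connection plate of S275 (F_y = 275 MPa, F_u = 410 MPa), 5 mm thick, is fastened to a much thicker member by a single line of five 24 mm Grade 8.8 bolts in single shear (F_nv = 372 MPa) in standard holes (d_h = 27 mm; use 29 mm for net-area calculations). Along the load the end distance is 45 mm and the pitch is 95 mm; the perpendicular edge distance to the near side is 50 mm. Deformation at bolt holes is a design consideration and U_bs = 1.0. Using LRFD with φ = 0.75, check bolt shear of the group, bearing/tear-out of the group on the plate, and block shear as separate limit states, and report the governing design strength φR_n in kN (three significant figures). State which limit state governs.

Bolt shear: A_b = π·24²/4 = 452.4 mm²; R_n = 372 × 452.4 × 5 × 1 / 1000 = 841.4 kN → 0.75 × 841.4 = 631 kN.
Bearing: edge l_c = 31.5, r_n = 77.49 kN; interior l_c = 68, r_n = 118.1 kN; R_n = 77.49 + 4·118.1 = 549.8 kN → 412 kN.
Block shear: A_gv = 2125, A_nv = 1472, A_nt = 177.5 mm²; R_n = min(0.6F_uA_nv, 0.6F_yA_gv) + U_bs·F_u·A_nt = 423.4 kN → 318 kN.
Block shear governs: 318 kN.

318 kN (block shear governs)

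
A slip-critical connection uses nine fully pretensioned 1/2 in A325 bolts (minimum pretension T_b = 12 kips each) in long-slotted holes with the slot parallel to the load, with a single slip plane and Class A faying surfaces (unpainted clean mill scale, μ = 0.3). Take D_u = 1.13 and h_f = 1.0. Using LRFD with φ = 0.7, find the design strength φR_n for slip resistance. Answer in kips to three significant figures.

R_n = μ · D_u · h_f · T_b · n_s · n_b = 0.3 × 1.13 × 1.0 × 12 × 1 × 9 = 36.61 kips.
Design strength φR_n = 0.7 × 36.61 = 25.6 kips.

25.6 kips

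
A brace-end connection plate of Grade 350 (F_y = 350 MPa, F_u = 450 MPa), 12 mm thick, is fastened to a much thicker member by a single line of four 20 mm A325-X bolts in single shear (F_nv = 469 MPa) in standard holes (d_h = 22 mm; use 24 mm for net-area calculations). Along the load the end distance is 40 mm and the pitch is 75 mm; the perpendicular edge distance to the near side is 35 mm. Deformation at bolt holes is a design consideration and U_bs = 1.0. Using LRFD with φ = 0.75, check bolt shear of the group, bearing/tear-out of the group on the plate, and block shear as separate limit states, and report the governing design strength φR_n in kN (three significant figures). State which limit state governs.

442 kN (bolt shear governs)

Bolt shear: A_b = π·20²/4 = 314.2 mm²; R_n = 469 × 314.2 × 4 × 1 / 1000 = 589.4 kN → 0.75 × 589.4 = 442 kN.
Bearing: edge l_c = 29, r_n = 187.9 kN; interior l_c = 53, r_n = 259.2 kN; R_n = 187.9 + 3·259.2 = 965.5 kN → 724 kN.
Block shear: A_gv = 3180, A_nv = 2172, A_nt = 276 mm²; R_n = min(0.6F_uA_nv, 0.6F_yA_gv) + U_bs·F_u·A_nt = 710.6 kN → 533 kN.
Bolt shear governs: 442 kN.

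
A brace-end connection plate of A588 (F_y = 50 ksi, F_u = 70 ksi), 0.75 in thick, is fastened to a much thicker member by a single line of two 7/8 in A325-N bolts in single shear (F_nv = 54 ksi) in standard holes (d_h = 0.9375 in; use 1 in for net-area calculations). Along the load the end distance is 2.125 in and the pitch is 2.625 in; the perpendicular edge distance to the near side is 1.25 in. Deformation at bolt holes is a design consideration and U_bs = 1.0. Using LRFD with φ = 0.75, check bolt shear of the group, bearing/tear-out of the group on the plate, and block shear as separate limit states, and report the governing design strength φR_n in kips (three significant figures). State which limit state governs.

48.7 kips (bolt shear governs)

Bolt shear: A_b = π·0.875²/4 = 0.6013 in²; R_n = 54 × 0.6013 × 2 × 1 = 64.94 kips → 0.75 × 64.94 = 48.7 kips.
Bearing: edge l_c = 1.656, r_n = 104.3 kips; interior l_c = 1.688, r_n = 106.3 kips; R_n = 104.3 + 1·106.3 = 210.7 kips → 158 kips.
Block shear: A_gv = 3.562, A_nv = 2.438, A_nt = 0.5625 in²; R_n = min(0.6F_uA_nv, 0.6F_yA_gv) + U_bs·F_u·A_nt = 141.8 kips → 106 kips.
Bolt shear governs: 48.7 kips.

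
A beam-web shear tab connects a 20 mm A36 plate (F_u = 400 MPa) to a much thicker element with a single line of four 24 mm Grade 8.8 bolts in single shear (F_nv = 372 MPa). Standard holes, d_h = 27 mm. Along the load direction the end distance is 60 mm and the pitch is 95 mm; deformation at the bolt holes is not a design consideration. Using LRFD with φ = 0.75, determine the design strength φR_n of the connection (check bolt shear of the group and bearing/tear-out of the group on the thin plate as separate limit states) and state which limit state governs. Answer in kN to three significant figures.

Bolt shear: A_b = π·24²/4 = 452.4 mm²; R_n = 372 × 452.4 × 4 × 1 / 1000 = 673.2 kN → 0.75 × 673.2 = 505 kN.
Bearing (1.5 l_c t F_u ≤ 3.0 d t F_u): upper limit = 3.0·24·20·400 / 1000 = 576 kN.
  Edge l_c = 60 − 27/2 = 46.5 → r_n = 558 kN; interior l_c = 95 − 27 = 68 → r_n = 576 kN.
  R_n,bearing = 1·558 + 3·576 = 2286 kN → 0.75 × 2286 = 1710 kN.
Bolt shear governs: 505 kN.

505 kN (bolt shear governs)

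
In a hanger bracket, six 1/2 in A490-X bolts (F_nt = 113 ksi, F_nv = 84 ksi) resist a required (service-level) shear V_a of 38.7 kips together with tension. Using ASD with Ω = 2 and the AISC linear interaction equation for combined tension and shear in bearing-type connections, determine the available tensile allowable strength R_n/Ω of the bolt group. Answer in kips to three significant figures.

A_b = π·0.5²/4 = 0.1963 in²; f_rv = 38.7 / (6 × 0.1963) = 32.85 ksi.
F'_nt = 1.3 F_nt − (Ω F_nt / F_nv) f_rv = 1.3·113 − (2·113/84)·32.85 = 58.52 ksi, capped at F_nt → F'_nt = 58.52 ksi.
R_n = F'_nt · A_b · n = 58.52 × 0.1963 × 6 = 68.94 kips.
Allowable strength R_n/Ω = 68.94 / 2 = 34.5 kips.

34.5 kips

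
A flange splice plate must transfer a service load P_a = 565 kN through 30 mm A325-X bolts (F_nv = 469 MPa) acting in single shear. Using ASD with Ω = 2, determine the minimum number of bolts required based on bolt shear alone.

4 bolts

A_b = π·30²/4 = 706.9 mm².
Per-bolt allowable strength R_n/Ω = 469 × 706.9 × 1 / 1000 / 2 = 165.8 kN.
n ≥ 565 / 165.8 = 3.409 → use 4 bolts.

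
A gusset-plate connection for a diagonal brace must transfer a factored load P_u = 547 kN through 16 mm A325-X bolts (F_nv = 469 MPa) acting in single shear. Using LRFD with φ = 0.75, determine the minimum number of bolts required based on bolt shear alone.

A_b = π·16²/4 = 201.1 mm².
Per-bolt design strength φR_n = 0.75 × 469 × 201.1 × 1 / 1000 = 70.72 kN.
n ≥ 547 / 70.72 = 7.734 → use 8 bolts.

8 bolts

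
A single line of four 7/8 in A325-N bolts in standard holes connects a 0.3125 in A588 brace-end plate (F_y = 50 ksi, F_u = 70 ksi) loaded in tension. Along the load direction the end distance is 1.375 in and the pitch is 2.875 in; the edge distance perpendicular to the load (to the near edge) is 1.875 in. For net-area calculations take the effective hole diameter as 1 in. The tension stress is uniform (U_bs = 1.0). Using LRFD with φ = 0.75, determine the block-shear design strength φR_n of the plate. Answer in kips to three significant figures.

Shear plane L_v = 1.375 + 3·2.875 = 10 in; A_gv = 10 × 0.3125 = 3.125 in².
A_nv = (10 − 3.5·1) × 0.3125 = 2.031 in².
A_nt = (1.875 − 0.5·1) × 0.3125 = 0.4297 in².
0.6 F_u A_nv = 85.31 kips; 0.6 F_y A_gv = 93.75 kips → shear rupture governs the shear term.
R_n = 85.31 + 1.0 × 70 × 0.4297 = 115.4 kips.
Design strength φR_n = 0.75 × 115.4 = 86.5 kips.

86.5 kips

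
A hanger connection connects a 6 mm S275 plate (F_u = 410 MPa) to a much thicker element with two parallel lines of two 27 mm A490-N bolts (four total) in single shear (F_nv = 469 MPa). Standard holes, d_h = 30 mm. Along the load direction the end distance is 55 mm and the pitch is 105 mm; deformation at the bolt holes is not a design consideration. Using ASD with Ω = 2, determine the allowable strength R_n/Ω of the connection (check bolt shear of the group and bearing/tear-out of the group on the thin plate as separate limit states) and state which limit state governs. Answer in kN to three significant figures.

347 kN (bearing governs)

Bolt shear: A_b = π·27²/4 = 572.6 mm²; R_n = 469 × 572.6 × 4 × 1 / 1000 = 1074 kN → 1074 / 2 = 537 kN.
Bearing (1.5 l_c t F_u ≤ 3.0 d t F_u): upper limit = 3.0·27·6·410 / 1000 = 199.3 kN.
  Edge l_c = 55 − 30/2 = 40 → r_n = 147.6 kN; interior l_c = 105 − 30 = 75 → r_n = 199.3 kN.
  R_n,bearing = 2·147.6 + 2·199.3 = 693.7 kN → 693.7 / 2 = 347 kN.
Bearing governs: 347 kN.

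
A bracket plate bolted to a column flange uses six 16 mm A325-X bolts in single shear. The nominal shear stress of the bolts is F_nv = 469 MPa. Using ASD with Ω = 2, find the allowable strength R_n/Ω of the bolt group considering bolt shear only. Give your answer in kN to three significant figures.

A_b = π × 16² / 4 = 201.1 mm².
R_n = F_nv · A_b · n · n_s = 469 × 201.1 × 6 × 1 / 1000 = 565.8 kN.
Allowable strength R_n/Ω = 565.8 / 2 = 283 kN.

283 kN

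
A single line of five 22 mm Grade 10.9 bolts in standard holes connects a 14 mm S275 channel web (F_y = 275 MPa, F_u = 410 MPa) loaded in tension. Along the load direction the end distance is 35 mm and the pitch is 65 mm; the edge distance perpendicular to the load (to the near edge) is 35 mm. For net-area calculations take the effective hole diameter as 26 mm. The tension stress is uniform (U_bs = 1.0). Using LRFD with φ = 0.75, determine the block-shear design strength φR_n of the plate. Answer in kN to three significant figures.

Shear plane L_v = 35 + 4·65 = 295 mm; A_gv = 295 × 14 = 4130 mm².
A_nv = (295 − 4.5·26) × 14 = 2492 mm².
A_nt = (35 − 0.5·26) × 14 = 308 mm².
0.6 F_u A_nv = 613 kN; 0.6 F_y A_gv = 681.5 kN → shear rupture governs the shear term.
R_n = 613 + 1.0 × 410 × 308 / 1000 = 739.3 kN.
Design strength φR_n = 0.75 × 739.3 = 554 kN.

554 kN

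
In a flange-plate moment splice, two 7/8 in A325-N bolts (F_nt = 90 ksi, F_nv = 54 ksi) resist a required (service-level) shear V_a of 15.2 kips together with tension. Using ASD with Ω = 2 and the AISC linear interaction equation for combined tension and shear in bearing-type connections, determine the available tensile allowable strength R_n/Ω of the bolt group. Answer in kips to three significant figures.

45 kips

A_b = π·0.875²/4 = 0.6013 in²; f_rv = 15.2 / (2 × 0.6013) = 12.64 ksi.
F'_nt = 1.3 F_nt − (Ω F_nt / F_nv) f_rv = 1.3·90 − (2·90/54)·12.64 = 74.87 ksi, capped at F_nt → F'_nt = 74.87 ksi.
R_n = F'_nt · A_b · n = 74.87 × 0.6013 × 2 = 90.04 kips.
Allowable strength R_n/Ω = 90.04 / 2 = 45 kips.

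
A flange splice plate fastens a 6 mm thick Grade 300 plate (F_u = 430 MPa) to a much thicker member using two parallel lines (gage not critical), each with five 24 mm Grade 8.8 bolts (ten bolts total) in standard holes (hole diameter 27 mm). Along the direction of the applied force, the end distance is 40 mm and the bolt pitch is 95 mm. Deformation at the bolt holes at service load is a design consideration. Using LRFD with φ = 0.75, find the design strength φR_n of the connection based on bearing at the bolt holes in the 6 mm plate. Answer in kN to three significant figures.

1010 kN

Per bolt r_n = 1.2 l_c t F_u ≤ 2.4 d t F_u; upper limit = 2.4 × 24 × 6 × 430 / 1000 = 148.6 kN.
Edge bolt: l_c = 40 − 27/2 = 26.5 mm → 1.2 × 26.5 × 6 × 430 / 1000 = 82.04 → r_n = 82.04 kN.
Interior bolts: l_c = 95 − 27 = 68 mm → 1.2 × 68 × 6 × 430 / 1000 = 210.5 → r_n = 148.6 kN.
R_n = 2 × 82.04 + 8 × 148.6 = 1353 kN.
Design strength φR_n = 0.75 × 1353 = 1010 kN.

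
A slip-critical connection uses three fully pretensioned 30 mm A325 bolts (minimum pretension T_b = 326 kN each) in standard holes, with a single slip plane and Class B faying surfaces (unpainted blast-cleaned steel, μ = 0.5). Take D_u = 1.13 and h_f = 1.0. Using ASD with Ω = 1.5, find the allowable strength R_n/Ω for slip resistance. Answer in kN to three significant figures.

368 kN

R_n = μ · D_u · h_f · T_b · n_s · n_b = 0.5 × 1.13 × 1.0 × 326 × 1 × 3 = 552.6 kN.
Allowable strength R_n/Ω = 552.6 / 1.5 = 368 kN.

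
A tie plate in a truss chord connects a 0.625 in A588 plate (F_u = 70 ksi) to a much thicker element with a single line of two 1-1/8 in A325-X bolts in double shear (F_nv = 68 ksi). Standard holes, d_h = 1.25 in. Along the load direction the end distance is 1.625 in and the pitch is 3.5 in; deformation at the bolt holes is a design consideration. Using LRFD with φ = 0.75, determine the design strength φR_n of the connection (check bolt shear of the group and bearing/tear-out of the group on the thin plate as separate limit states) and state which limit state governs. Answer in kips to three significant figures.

128 kips (bearing governs)

Bolt shear: A_b = π·1.125²/4 = 0.994 in²; R_n = 68 × 0.994 × 2 × 2 = 270.4 kips → 0.75 × 270.4 = 203 kips.
Bearing (1.2 l_c t F_u ≤ 2.4 d t F_u): upper limit = 2.4·1.125·0.625·70 = 118.1 kips.
  Edge l_c = 1.625 − 1.25/2 = 1 → r_n = 52.5 kips; interior l_c = 3.5 − 1.25 = 2.25 → r_n = 118.1 kips.
  R_n,bearing = 1·52.5 + 1·118.1 = 170.6 kips → 0.75 × 170.6 = 128 kips.
Bearing governs: 128 kips.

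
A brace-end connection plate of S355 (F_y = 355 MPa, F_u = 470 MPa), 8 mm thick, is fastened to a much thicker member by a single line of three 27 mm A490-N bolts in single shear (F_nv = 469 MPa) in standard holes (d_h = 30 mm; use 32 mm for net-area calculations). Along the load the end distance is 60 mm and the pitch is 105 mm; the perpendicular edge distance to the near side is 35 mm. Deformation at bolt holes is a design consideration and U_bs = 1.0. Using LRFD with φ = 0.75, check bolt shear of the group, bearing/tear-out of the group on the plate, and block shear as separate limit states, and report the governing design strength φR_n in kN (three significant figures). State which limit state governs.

375 kN (block shear governs)

Bolt shear: A_b = π·27²/4 = 572.6 mm²; R_n = 469 × 572.6 × 3 × 1 / 1000 = 805.6 kN → 0.75 × 805.6 = 604 kN.
Bearing: edge l_c = 45, r_n = 203 kN; interior l_c = 75, r_n = 243.6 kN; R_n = 203 + 2·243.6 = 690.3 kN → 518 kN.
Block shear: A_gv = 2160, A_nv = 1520, A_nt = 152 mm²; R_n = min(0.6F_uA_nv, 0.6F_yA_gv) + U_bs·F_u·A_nt = 500.1 kN → 375 kN.
Block shear governs: 375 kN.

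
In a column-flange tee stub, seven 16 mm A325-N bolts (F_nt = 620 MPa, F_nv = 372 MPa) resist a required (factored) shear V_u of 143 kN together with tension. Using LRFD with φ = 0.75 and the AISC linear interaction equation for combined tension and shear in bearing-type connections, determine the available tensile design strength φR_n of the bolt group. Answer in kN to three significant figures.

612 kN

A_b = π·16²/4 = 201.1 mm²; f_rv = 143 × 1000 / (7 × 201.1) = 101.6 MPa.
F'_nt = 1.3 F_nt − (F_nt / φF_nv) f_rv = 1.3·620 − (620/(0.75·372))·101.6 = 580.2 MPa, capped at F_nt → F'_nt = 580.2 MPa.
R_n = F'_nt · A_b · n = 580.2 × 201.1 × 7 / 1000 = 816.6 kN.
Design strength φR_n = 0.75 × 816.6 = 612 kN.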